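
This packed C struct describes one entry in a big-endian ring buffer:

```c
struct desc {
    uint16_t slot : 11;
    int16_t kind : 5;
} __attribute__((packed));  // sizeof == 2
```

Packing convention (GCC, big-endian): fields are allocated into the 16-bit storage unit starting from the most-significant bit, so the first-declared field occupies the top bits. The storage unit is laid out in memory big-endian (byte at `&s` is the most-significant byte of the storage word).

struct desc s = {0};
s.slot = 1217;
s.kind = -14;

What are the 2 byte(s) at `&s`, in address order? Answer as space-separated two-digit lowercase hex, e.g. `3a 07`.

98 32

slot:11 = 1217 → 0x4c1 << 5 → word 0x9820
kind:5 = -14 → 0x12 << 0 → word 0x9832
word = 0x9832 → big-endian bytes:
  [0]=0x98  [1]=0x32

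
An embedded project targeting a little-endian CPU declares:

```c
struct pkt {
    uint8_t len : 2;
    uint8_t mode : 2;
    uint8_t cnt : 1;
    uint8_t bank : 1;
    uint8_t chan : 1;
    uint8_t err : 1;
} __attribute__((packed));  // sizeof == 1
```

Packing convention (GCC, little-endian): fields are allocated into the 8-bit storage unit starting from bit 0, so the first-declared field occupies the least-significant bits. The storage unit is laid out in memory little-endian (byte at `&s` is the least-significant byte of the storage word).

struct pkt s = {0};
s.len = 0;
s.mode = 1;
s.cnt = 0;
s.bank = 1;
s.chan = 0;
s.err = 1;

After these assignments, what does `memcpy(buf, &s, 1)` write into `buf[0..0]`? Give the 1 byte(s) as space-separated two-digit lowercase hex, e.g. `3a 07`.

[0+:2] len=0 & 0x3 = 0x0; word=0x00
[2+:2] mode=1 & 0x3 = 0x1; word=0x04
[4+:1] cnt=0 & 0x1 = 0x0; word=0x04
[5+:1] bank=1 & 0x1 = 0x1; word=0x24
[6+:1] chan=0 & 0x1 = 0x0; word=0x24
[7+:1] err=1 & 0x1 = 0x1; word=0xa4
word = 0xa4 → little-endian bytes:
  [0]=0xa4

a4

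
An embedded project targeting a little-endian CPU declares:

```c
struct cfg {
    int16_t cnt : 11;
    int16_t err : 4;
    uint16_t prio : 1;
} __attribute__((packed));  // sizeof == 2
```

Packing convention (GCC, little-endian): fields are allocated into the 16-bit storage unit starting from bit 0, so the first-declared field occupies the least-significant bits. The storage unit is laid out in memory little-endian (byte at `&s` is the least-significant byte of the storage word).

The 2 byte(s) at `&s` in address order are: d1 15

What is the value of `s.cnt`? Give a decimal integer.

[0]=0xd1 [1]=0x15 (little-endian) → word 0x15d1
cnt:11 @ bit 0 → (0x15d1>>0)&0x7ff = 0x5d1  ←
err:4 @ bit 11 → (0x15d1>>11)&0xf = 0x2
prio:1 @ bit 15 → (0x15d1>>15)&0x1 = 0x0
cnt signed 11b, MSB=1: 1489 - 2048 = -559

-559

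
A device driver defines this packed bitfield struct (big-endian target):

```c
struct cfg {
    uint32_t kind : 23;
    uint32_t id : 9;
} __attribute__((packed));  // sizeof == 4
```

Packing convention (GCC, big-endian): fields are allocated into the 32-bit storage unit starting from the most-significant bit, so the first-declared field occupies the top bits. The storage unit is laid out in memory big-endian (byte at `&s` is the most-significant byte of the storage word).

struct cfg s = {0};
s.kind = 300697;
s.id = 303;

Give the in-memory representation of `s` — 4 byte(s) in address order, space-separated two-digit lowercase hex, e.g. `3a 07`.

kind (23b) val=300697 bits=0x49699 at bit 9: 0x092d3200
id (9b) val=303 bits=0x12f at bit 0: 0x092d332f
word = 0x092d332f → big-endian bytes:
  [0]=0x09  [1]=0x2d  [2]=0x33  [3]=0x2f

09 2d 33 2f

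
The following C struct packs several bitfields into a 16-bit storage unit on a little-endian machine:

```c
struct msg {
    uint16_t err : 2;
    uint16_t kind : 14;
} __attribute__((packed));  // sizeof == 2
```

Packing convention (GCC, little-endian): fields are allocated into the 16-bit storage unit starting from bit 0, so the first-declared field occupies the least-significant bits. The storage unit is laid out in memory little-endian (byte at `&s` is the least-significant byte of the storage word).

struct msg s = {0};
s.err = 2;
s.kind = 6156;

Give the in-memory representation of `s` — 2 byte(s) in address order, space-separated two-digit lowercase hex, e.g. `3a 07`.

32 60

err:2 = 2 → 0x2 << 0 → word 0x0002
kind:14 = 6156 → 0x180c << 2 → word 0x6032
word = 0x6032 → little-endian bytes:
  [0]=0x32  [1]=0x60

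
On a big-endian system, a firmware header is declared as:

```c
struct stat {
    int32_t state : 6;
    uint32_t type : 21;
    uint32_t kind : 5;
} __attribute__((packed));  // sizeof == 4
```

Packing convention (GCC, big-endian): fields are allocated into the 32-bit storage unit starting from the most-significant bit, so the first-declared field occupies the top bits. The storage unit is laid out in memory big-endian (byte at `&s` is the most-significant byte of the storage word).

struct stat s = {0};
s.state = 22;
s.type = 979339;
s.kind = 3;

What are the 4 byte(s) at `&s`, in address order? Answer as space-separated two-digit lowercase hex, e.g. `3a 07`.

59 de 31 63

state:6 = 22 → 0x16 << 26 → word 0x58000000
type:21 = 979339 → 0xef18b << 5 → word 0x59de3160
kind:5 = 3 → 0x3 << 0 → word 0x59de3163
word = 0x59de3163 → big-endian bytes:
  [0]=0x59  [1]=0xde  [2]=0x31  [3]=0x63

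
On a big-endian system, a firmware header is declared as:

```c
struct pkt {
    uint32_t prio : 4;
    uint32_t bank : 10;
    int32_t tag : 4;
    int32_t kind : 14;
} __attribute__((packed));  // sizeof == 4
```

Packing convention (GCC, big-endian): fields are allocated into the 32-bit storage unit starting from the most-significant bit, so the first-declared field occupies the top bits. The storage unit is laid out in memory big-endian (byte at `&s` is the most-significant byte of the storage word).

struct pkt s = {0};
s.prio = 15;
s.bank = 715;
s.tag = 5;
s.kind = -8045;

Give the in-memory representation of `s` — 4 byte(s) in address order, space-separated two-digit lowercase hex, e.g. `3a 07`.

prio:4 = 15 → 0xf << 28 → word 0xf0000000
bank:10 = 715 → 0x2cb << 18 → word 0xfb2c0000
tag:4 = 5 → 0x5 << 14 → word 0xfb2d4000
kind:14 = -8045 → 0x2093 << 0 → word 0xfb2d6093
word = 0xfb2d6093 → big-endian bytes:
  [0]=0xfb  [1]=0x2d  [2]=0x60  [3]=0x93

fb 2d 60 93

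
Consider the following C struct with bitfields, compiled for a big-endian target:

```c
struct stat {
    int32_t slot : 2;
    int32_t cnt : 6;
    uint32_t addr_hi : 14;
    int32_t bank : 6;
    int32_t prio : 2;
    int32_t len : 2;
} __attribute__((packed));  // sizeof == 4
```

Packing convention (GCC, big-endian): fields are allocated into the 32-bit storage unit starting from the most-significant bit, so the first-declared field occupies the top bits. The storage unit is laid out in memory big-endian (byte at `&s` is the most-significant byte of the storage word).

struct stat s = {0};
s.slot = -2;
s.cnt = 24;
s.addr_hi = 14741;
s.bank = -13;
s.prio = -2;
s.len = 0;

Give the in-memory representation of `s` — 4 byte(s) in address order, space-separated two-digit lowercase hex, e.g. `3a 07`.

98 e6 57 38

slot (2b) val=-2 bits=0x2 at bit 30: 0x80000000
cnt (6b) val=24 bits=0x18 at bit 24: 0x98000000
addr_hi (14b) val=14741 bits=0x3995 at bit 10: 0x98e65400
bank (6b) val=-13 bits=0x33 at bit 4: 0x98e65730
prio (2b) val=-2 bits=0x2 at bit 2: 0x98e65738
len (2b) val=0 bits=0x0 at bit 0: 0x98e65738
word = 0x98e65738 → big-endian bytes:
  [0]=0x98  [1]=0xe6  [2]=0x57  [3]=0x38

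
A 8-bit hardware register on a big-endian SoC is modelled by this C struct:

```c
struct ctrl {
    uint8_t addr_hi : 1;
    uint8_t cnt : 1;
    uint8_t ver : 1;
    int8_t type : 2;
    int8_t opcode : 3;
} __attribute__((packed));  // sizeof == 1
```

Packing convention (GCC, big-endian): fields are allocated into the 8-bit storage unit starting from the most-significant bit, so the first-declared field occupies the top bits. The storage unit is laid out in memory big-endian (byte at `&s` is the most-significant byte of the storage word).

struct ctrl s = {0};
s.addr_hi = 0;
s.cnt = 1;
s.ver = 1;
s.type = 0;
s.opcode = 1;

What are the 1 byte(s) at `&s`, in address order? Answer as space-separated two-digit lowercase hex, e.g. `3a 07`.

61

addr_hi:1 = 0 → 0x0 << 7 → word 0x00
cnt:1 = 1 → 0x1 << 6 → word 0x40
ver:1 = 1 → 0x1 << 5 → word 0x60
type:2 = 0 → 0x0 << 3 → word 0x60
opcode:3 = 1 → 0x1 << 0 → word 0x61
word = 0x61 → big-endian bytes:
  [0]=0x61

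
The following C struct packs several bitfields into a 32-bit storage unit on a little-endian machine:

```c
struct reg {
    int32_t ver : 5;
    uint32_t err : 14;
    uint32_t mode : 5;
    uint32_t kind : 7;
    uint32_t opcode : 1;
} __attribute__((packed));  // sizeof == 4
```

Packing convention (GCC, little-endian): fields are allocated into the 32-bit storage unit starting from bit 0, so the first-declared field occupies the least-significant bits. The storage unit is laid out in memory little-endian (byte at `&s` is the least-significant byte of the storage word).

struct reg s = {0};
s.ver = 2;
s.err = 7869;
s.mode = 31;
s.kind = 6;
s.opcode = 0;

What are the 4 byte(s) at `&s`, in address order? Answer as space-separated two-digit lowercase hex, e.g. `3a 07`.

ver (5b) val=2 bits=0x2 at bit 0: 0x00000002
err (14b) val=7869 bits=0x1ebd at bit 5: 0x0003d7a2
mode (5b) val=31 bits=0x1f at bit 19: 0x00fbd7a2
kind (7b) val=6 bits=0x6 at bit 24: 0x06fbd7a2
opcode (1b) val=0 bits=0x0 at bit 31: 0x06fbd7a2
word = 0x06fbd7a2 → little-endian bytes:
  [0]=0xa2  [1]=0xd7  [2]=0xfb  [3]=0x06

a2 d7 fb 06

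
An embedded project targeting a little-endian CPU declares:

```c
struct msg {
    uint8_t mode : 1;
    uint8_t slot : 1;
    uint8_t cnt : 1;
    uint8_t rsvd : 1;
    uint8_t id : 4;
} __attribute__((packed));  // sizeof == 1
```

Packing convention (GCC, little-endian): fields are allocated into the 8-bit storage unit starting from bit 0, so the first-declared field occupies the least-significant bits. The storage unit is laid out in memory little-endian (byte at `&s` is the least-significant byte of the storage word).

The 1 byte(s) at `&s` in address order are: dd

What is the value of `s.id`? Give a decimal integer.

13

[0]=0xdd (little-endian) → word 0xdd
mode [0+:1] = (word>>0) & 0x1 = 1
slot [1+:1] = (word>>1) & 0x1 = 0
cnt [2+:1] = (word>>2) & 0x1 = 1
rsvd [3+:1] = (word>>3) & 0x1 = 1
id [4+:4] = (word>>4) & 0xf = 13  ←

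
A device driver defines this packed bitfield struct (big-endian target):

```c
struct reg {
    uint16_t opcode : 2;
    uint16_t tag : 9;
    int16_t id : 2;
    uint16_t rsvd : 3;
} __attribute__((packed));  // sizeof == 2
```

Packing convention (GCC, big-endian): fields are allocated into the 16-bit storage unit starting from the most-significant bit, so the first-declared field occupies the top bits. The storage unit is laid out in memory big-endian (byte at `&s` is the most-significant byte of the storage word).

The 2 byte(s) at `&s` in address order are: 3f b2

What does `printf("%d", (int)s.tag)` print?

[0]=0x3f [1]=0xb2 (big-endian) → word 0x3fb2
opcode:2 @ bit 14 → (0x3fb2>>14)&0x3 = 0x0
tag:9 @ bit 5 → (0x3fb2>>5)&0x1ff = 0x1fd  ←
id:2 @ bit 3 → (0x3fb2>>3)&0x3 = 0x2
rsvd:3 @ bit 0 → (0x3fb2>>0)&0x7 = 0x2

509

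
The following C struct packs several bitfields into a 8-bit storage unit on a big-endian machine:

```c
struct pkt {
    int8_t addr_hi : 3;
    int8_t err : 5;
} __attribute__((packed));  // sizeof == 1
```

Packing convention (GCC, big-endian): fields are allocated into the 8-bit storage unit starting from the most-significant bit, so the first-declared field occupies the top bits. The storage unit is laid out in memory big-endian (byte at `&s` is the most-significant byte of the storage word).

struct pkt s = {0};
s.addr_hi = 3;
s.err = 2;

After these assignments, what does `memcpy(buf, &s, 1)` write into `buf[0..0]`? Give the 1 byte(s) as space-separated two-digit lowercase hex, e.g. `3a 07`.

[5+:3] addr_hi=3 & 0x7 = 0x3; word=0x60
[0+:5] err=2 & 0x1f = 0x2; word=0x62
word = 0x62 → big-endian bytes:
  [0]=0x62

62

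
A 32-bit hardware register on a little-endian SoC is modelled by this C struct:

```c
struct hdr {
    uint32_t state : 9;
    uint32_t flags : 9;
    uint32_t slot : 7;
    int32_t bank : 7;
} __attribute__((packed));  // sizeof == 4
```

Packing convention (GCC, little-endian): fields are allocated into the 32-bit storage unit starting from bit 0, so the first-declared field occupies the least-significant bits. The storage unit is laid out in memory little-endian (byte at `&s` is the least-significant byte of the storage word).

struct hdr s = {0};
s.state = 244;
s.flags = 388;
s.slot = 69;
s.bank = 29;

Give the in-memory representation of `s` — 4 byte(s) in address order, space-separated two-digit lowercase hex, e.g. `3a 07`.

[0+:9] state=244 & 0x1ff = 0xf4; word=0x000000f4
[9+:9] flags=388 & 0x1ff = 0x184; word=0x000308f4
[18+:7] slot=69 & 0x7f = 0x45; word=0x011708f4
[25+:7] bank=29 & 0x7f = 0x1d; word=0x3b1708f4
word = 0x3b1708f4 → little-endian bytes:
  [0]=0xf4  [1]=0x08  [2]=0x17  [3]=0x3b

f4 08 17 3b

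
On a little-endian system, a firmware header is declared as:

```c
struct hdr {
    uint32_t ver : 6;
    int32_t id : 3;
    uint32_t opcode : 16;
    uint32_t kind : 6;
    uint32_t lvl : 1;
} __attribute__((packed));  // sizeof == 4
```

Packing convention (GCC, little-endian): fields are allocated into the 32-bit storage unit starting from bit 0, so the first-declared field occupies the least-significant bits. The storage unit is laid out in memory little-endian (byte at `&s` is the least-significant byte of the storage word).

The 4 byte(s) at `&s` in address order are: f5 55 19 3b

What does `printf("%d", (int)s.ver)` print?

[0]=0xf5 [1]=0x55 [2]=0x19 [3]=0x3b (little-endian) → word 0x3b1955f5
ver [0+:6] = (word>>0) & 0x3f = 53  ←
id [6+:3] = (word>>6) & 0x7 = 7
opcode [9+:16] = (word>>9) & 0xffff = 36010
kind [25+:6] = (word>>25) & 0x3f = 29
lvl [31+:1] = (word>>31) & 0x1 = 0

53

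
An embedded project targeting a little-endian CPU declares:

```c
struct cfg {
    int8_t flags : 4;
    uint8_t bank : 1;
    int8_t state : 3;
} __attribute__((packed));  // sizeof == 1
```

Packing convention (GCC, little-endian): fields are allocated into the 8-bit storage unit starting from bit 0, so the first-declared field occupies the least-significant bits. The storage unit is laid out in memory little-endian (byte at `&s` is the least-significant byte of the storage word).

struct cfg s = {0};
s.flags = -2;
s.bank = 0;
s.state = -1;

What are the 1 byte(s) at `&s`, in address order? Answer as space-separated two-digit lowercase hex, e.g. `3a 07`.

ee

flags (4b) val=-2 bits=0xe at bit 0: 0x0e
bank (1b) val=0 bits=0x0 at bit 4: 0x0e
state (3b) val=-1 bits=0x7 at bit 5: 0xee
word = 0xee → little-endian bytes:
  [0]=0xee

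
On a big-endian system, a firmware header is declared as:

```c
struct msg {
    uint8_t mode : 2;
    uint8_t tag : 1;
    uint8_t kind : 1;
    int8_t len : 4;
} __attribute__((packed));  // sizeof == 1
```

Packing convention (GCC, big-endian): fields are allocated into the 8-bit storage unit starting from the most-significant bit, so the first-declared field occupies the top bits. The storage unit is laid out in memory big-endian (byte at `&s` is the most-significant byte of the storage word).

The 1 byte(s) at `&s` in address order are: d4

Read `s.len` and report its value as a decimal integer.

[0]=0xd4 (big-endian) → word 0xd4
mode [6+:2] = (word>>6) & 0x3 = 3
tag [5+:1] = (word>>5) & 0x1 = 0
kind [4+:1] = (word>>4) & 0x1 = 1
len [0+:4] = (word>>0) & 0xf = 4  ←
len signed 4b, MSB=0: value = 4

4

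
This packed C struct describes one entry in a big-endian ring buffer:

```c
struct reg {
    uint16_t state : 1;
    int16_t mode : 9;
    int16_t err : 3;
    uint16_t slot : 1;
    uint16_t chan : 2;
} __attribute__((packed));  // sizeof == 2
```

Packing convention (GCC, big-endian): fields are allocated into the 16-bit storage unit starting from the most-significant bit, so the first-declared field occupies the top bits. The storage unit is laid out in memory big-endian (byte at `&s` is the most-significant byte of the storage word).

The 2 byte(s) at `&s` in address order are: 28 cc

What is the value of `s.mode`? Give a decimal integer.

[0]=0x28 [1]=0xcc (big-endian) → word 0x28cc
state:1 @ bit 15 → (0x28cc>>15)&0x1 = 0x0
mode:9 @ bit 6 → (0x28cc>>6)&0x1ff = 0xa3  ←
err:3 @ bit 3 → (0x28cc>>3)&0x7 = 0x1
slot:1 @ bit 2 → (0x28cc>>2)&0x1 = 0x1
chan:2 @ bit 0 → (0x28cc>>0)&0x3 = 0x0
mode signed 9b, MSB=0: value = 163

163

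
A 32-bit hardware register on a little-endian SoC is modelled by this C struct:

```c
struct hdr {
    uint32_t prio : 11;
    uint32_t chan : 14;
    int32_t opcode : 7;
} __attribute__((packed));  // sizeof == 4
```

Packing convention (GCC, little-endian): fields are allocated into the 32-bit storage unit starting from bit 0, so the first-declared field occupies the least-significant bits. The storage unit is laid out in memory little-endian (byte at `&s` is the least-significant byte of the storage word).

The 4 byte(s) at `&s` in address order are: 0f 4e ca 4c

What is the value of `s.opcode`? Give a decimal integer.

[0]=0x0f [1]=0x4e [2]=0xca [3]=0x4c (little-endian) → word 0x4cca4e0f
prio:11 @ bit 0 → (0x4cca4e0f>>0)&0x7ff = 0x60f
chan:14 @ bit 11 → (0x4cca4e0f>>11)&0x3fff = 0x1949
opcode:7 @ bit 25 → (0x4cca4e0f>>25)&0x7f = 0x26  ←
opcode signed 7b, MSB=0: value = 38

38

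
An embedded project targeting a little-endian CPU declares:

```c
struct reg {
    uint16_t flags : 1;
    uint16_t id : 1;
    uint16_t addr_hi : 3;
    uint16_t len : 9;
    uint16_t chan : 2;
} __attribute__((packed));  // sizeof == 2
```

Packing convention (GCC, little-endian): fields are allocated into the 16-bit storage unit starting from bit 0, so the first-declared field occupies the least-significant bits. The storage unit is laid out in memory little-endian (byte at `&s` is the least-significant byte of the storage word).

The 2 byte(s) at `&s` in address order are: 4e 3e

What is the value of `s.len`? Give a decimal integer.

498

[0]=0x4e [1]=0x3e (little-endian) → word 0x3e4e
flags [0+:1] = (word>>0) & 0x1 = 0
id [1+:1] = (word>>1) & 0x1 = 1
addr_hi [2+:3] = (word>>2) & 0x7 = 3
len [5+:9] = (word>>5) & 0x1ff = 498  ←
chan [14+:2] = (word>>14) & 0x3 = 0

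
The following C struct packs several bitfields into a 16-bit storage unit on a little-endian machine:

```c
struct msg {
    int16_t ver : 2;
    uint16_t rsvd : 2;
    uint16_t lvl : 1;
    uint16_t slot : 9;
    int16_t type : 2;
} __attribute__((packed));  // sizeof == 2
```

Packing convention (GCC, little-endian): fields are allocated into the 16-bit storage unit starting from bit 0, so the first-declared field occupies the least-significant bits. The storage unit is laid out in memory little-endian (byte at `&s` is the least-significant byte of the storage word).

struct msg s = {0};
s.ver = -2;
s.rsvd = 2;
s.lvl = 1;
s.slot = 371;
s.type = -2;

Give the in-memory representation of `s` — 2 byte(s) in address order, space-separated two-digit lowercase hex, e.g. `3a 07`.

ver (2b) val=-2 bits=0x2 at bit 0: 0x0002
rsvd (2b) val=2 bits=0x2 at bit 2: 0x000a
lvl (1b) val=1 bits=0x1 at bit 4: 0x001a
slot (9b) val=371 bits=0x173 at bit 5: 0x2e7a
type (2b) val=-2 bits=0x2 at bit 14: 0xae7a
word = 0xae7a → little-endian bytes:
  [0]=0x7a  [1]=0xae

7a ae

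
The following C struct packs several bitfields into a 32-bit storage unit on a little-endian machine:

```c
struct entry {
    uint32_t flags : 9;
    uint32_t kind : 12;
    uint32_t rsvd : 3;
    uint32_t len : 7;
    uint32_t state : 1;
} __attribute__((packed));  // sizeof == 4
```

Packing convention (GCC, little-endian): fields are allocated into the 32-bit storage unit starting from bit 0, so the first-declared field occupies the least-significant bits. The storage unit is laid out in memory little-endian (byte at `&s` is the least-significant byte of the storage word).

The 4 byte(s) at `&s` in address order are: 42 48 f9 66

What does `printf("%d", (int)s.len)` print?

[0]=0x42 [1]=0x48 [2]=0xf9 [3]=0x66 (little-endian) → word 0x66f94842
flags:9 @ bit 0 → (0x66f94842>>0)&0x1ff = 0x42
kind:12 @ bit 9 → (0x66f94842>>9)&0xfff = 0xca4
rsvd:3 @ bit 21 → (0x66f94842>>21)&0x7 = 0x7
len:7 @ bit 24 → (0x66f94842>>24)&0x7f = 0x66  ←
state:1 @ bit 31 → (0x66f94842>>31)&0x1 = 0x0

102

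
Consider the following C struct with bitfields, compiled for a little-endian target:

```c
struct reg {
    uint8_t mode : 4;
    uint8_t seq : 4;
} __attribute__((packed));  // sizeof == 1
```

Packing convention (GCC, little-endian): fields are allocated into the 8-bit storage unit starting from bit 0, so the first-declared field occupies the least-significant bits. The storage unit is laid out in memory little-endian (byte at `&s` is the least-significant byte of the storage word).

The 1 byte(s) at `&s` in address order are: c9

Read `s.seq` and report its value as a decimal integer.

[0]=0xc9 (little-endian) → word 0xc9
mode:4 @ bit 0 → (0xc9>>0)&0xf = 0x9
seq:4 @ bit 4 → (0xc9>>4)&0xf = 0xc  ←

12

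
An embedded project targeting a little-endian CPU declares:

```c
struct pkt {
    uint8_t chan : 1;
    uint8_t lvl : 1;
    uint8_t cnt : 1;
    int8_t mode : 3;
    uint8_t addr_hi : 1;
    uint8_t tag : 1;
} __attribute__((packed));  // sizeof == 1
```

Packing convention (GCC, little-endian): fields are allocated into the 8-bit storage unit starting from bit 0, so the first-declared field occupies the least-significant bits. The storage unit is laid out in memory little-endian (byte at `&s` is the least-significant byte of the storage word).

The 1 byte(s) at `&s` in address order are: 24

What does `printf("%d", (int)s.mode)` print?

-4

[0]=0x24 (little-endian) → word 0x24
chan [0+:1] = (word>>0) & 0x1 = 0
lvl [1+:1] = (word>>1) & 0x1 = 0
cnt [2+:1] = (word>>2) & 0x1 = 1
mode [3+:3] = (word>>3) & 0x7 = 4  ←
addr_hi [6+:1] = (word>>6) & 0x1 = 0
tag [7+:1] = (word>>7) & 0x1 = 0
mode signed 3b, MSB=1: 4 - 8 = -4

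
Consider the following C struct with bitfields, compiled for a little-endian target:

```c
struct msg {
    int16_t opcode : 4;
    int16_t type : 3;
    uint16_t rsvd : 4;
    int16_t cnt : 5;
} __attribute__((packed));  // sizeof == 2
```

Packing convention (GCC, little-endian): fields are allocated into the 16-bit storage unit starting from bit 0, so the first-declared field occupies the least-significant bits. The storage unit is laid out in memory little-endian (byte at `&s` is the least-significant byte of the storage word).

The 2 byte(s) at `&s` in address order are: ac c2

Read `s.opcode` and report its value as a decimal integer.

[0]=0xac [1]=0xc2 (little-endian) → word 0xc2ac
opcode [0+:4] = (word>>0) & 0xf = 12  ←
type [4+:3] = (word>>4) & 0x7 = 2
rsvd [7+:4] = (word>>7) & 0xf = 5
cnt [11+:5] = (word>>11) & 0x1f = 24
opcode signed 4b, MSB=1: 12 - 16 = -4

-4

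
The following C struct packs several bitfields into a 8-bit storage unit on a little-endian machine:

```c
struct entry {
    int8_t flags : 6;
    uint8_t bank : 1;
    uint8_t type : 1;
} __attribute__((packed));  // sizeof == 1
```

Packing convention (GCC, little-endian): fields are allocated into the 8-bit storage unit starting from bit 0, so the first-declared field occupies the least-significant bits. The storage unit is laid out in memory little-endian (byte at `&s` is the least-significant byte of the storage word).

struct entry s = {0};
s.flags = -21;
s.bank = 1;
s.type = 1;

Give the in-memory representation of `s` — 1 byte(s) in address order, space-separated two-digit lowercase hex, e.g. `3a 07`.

eb

flags (6b) val=-21 bits=0x2b at bit 0: 0x2b
bank (1b) val=1 bits=0x1 at bit 6: 0x6b
type (1b) val=1 bits=0x1 at bit 7: 0xeb
word = 0xeb → little-endian bytes:
  [0]=0xeb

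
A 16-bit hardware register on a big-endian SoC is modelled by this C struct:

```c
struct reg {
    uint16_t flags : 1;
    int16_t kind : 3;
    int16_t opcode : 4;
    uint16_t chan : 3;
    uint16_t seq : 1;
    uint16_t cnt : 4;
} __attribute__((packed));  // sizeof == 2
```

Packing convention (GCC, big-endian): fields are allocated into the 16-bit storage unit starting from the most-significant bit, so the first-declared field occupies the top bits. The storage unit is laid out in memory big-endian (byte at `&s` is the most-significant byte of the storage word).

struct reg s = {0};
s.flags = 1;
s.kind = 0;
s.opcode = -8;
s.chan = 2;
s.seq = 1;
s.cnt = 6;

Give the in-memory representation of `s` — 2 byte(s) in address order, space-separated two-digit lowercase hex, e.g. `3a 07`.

88 56

[15+:1] flags=1 & 0x1 = 0x1; word=0x8000
[12+:3] kind=0 & 0x7 = 0x0; word=0x8000
[8+:4] opcode=-8 & 0xf = 0x8; word=0x8800
[5+:3] chan=2 & 0x7 = 0x2; word=0x8840
[4+:1] seq=1 & 0x1 = 0x1; word=0x8850
[0+:4] cnt=6 & 0xf = 0x6; word=0x8856
word = 0x8856 → big-endian bytes:
  [0]=0x88  [1]=0x56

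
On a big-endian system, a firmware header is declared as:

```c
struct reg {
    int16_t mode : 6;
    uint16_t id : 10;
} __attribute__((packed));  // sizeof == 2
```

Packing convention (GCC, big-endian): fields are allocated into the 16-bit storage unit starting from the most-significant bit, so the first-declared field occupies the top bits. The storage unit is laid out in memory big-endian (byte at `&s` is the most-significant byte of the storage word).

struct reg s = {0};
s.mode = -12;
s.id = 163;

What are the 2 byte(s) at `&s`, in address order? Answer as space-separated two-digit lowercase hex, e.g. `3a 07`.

[10+:6] mode=-12 & 0x3f = 0x34; word=0xd000
[0+:10] id=163 & 0x3ff = 0xa3; word=0xd0a3
word = 0xd0a3 → big-endian bytes:
  [0]=0xd0  [1]=0xa3

d0 a3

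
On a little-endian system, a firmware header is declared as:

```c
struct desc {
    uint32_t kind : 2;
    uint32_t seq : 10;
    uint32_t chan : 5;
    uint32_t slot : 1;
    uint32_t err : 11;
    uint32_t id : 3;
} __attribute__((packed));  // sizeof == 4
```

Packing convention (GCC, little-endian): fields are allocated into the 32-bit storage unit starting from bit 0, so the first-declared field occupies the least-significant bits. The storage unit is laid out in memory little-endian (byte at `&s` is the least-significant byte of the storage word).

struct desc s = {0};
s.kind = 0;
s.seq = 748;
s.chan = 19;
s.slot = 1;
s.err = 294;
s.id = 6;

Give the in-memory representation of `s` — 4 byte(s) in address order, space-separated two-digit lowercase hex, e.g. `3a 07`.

b0 3b 9b c4

[0+:2] kind=0 & 0x3 = 0x0; word=0x00000000
[2+:10] seq=748 & 0x3ff = 0x2ec; word=0x00000bb0
[12+:5] chan=19 & 0x1f = 0x13; word=0x00013bb0
[17+:1] slot=1 & 0x1 = 0x1; word=0x00033bb0
[18+:11] err=294 & 0x7ff = 0x126; word=0x049b3bb0
[29+:3] id=6 & 0x7 = 0x6; word=0xc49b3bb0
word = 0xc49b3bb0 → little-endian bytes:
  [0]=0xb0  [1]=0x3b  [2]=0x9b  [3]=0xc4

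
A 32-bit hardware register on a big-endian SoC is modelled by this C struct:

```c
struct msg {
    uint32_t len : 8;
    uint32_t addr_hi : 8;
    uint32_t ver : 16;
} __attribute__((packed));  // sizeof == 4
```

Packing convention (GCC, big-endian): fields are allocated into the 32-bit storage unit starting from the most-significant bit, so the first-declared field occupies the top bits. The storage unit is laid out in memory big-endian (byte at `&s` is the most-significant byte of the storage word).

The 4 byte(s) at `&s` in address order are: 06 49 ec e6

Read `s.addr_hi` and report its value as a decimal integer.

73

[0]=0x06 [1]=0x49 [2]=0xec [3]=0xe6 (big-endian) → word 0x0649ece6
len [24+:8] = (word>>24) & 0xff = 6
addr_hi [16+:8] = (word>>16) & 0xff = 73  ←
ver [0+:16] = (word>>0) & 0xffff = 60646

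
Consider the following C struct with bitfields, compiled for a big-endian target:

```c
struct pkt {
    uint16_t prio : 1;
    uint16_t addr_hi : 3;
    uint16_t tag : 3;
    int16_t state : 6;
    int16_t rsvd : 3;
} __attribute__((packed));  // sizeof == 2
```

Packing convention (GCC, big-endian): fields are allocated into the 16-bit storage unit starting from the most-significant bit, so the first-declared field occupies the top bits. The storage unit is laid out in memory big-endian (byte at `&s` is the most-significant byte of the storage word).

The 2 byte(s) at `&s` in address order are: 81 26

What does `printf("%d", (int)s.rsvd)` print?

[0]=0x81 [1]=0x26 (big-endian) → word 0x8126
prio [15+:1] = (word>>15) & 0x1 = 1
addr_hi [12+:3] = (word>>12) & 0x7 = 0
tag [9+:3] = (word>>9) & 0x7 = 0
state [3+:6] = (word>>3) & 0x3f = 36
rsvd [0+:3] = (word>>0) & 0x7 = 6  ←
rsvd signed 3b, MSB=1: 6 - 8 = -2

-2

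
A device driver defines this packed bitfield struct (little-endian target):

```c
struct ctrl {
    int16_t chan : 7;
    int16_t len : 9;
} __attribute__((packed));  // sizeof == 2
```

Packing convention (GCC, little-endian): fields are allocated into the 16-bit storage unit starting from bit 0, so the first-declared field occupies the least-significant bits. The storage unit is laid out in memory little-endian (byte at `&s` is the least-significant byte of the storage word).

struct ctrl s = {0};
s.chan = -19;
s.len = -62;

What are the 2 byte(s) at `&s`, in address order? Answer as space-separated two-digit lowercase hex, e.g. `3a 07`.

chan:7 = -19 → 0x6d << 0 → word 0x006d
len:9 = -62 → 0x1c2 << 7 → word 0xe16d
word = 0xe16d → little-endian bytes:
  [0]=0x6d  [1]=0xe1

6d e1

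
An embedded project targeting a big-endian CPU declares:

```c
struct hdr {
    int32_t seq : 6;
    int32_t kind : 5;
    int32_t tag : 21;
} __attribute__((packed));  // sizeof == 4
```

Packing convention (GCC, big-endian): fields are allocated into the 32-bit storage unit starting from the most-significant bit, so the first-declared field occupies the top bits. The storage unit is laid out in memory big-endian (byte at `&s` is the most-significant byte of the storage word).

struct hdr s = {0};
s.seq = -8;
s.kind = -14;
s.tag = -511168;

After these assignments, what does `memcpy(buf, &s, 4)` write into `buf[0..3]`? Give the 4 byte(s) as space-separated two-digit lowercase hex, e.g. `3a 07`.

e2 58 33 40

seq:6 = -8 → 0x38 << 26 → word 0xe0000000
kind:5 = -14 → 0x12 << 21 → word 0xe2400000
tag:21 = -511168 → 0x183340 << 0 → word 0xe2583340
word = 0xe2583340 → big-endian bytes:
  [0]=0xe2  [1]=0x58  [2]=0x33  [3]=0x40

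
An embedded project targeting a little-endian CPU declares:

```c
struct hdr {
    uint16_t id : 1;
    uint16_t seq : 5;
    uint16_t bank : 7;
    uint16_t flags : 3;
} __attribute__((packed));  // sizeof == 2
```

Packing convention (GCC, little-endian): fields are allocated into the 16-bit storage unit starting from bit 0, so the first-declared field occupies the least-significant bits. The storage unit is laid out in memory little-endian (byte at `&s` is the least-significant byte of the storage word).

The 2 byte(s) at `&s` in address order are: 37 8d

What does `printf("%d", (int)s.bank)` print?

[0]=0x37 [1]=0x8d (little-endian) → word 0x8d37
id [0+:1] = (word>>0) & 0x1 = 1
seq [1+:5] = (word>>1) & 0x1f = 27
bank [6+:7] = (word>>6) & 0x7f = 52  ←
flags [13+:3] = (word>>13) & 0x7 = 4

52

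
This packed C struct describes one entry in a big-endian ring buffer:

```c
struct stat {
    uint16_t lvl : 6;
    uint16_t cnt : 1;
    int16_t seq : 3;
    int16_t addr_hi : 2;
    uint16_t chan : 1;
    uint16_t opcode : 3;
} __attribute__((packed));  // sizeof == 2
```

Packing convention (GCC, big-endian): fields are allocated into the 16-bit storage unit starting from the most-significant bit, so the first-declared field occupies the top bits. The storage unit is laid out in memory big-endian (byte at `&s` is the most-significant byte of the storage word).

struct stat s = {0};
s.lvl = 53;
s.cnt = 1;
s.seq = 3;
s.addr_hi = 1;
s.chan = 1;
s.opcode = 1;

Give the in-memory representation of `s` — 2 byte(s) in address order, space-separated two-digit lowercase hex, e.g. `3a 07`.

lvl:6 = 53 → 0x35 << 10 → word 0xd400
cnt:1 = 1 → 0x1 << 9 → word 0xd600
seq:3 = 3 → 0x3 << 6 → word 0xd6c0
addr_hi:2 = 1 → 0x1 << 4 → word 0xd6d0
chan:1 = 1 → 0x1 << 3 → word 0xd6d8
opcode:3 = 1 → 0x1 << 0 → word 0xd6d9
word = 0xd6d9 → big-endian bytes:
  [0]=0xd6  [1]=0xd9

d6 d9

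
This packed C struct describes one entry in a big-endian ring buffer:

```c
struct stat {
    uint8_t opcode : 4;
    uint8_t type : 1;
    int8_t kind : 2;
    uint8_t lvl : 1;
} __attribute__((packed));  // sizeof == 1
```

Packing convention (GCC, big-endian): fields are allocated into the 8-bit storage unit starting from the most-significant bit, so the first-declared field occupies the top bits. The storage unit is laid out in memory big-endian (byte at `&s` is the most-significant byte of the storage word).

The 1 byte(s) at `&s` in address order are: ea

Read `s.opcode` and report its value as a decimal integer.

14

[0]=0xea (big-endian) → word 0xea
opcode:4 @ bit 4 → (0xea>>4)&0xf = 0xe  ←
type:1 @ bit 3 → (0xea>>3)&0x1 = 0x1
kind:2 @ bit 1 → (0xea>>1)&0x3 = 0x1
lvl:1 @ bit 0 → (0xea>>0)&0x1 = 0x0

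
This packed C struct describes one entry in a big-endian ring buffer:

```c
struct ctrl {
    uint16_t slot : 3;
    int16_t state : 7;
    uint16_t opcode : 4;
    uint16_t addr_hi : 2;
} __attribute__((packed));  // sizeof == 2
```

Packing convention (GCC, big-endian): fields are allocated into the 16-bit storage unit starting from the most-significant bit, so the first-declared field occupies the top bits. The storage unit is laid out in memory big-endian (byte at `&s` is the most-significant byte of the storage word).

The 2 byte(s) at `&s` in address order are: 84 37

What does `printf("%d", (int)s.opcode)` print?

[0]=0x84 [1]=0x37 (big-endian) → word 0x8437
slot:3 @ bit 13 → (0x8437>>13)&0x7 = 0x4
state:7 @ bit 6 → (0x8437>>6)&0x7f = 0x10
opcode:4 @ bit 2 → (0x8437>>2)&0xf = 0xd  ←
addr_hi:2 @ bit 0 → (0x8437>>0)&0x3 = 0x3

13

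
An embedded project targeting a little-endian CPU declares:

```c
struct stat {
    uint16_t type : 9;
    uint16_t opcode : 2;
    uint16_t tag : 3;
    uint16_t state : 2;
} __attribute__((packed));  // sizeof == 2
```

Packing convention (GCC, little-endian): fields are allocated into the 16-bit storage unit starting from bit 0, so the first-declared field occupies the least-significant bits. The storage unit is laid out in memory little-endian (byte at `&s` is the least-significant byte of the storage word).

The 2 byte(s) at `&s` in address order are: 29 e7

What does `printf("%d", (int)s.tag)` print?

[0]=0x29 [1]=0xe7 (little-endian) → word 0xe729
type:9 @ bit 0 → (0xe729>>0)&0x1ff = 0x129
opcode:2 @ bit 9 → (0xe729>>9)&0x3 = 0x3
tag:3 @ bit 11 → (0xe729>>11)&0x7 = 0x4  ←
state:2 @ bit 14 → (0xe729>>14)&0x3 = 0x3

4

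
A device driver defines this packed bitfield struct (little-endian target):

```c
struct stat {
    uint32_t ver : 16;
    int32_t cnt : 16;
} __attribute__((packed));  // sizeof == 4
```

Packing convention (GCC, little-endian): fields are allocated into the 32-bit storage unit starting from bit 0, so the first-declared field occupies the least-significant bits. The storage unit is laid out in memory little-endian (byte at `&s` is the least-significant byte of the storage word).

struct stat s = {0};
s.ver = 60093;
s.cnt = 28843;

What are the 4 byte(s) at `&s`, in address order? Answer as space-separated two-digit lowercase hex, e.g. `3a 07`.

bd ea ab 70

ver:16 = 60093 → 0xeabd << 0 → word 0x0000eabd
cnt:16 = 28843 → 0x70ab << 16 → word 0x70abeabd
word = 0x70abeabd → little-endian bytes:
  [0]=0xbd  [1]=0xea  [2]=0xab  [3]=0x70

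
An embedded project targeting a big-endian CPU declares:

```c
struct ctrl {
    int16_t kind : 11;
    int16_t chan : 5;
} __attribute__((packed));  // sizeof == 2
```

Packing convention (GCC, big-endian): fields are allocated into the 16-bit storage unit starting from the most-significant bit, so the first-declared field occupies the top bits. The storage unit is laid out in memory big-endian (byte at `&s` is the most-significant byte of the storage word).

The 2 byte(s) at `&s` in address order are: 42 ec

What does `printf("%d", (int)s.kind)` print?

535

[0]=0x42 [1]=0xec (big-endian) → word 0x42ec
kind [5+:11] = (word>>5) & 0x7ff = 535  ←
chan [0+:5] = (word>>0) & 0x1f = 12
kind signed 11b, MSB=0: value = 535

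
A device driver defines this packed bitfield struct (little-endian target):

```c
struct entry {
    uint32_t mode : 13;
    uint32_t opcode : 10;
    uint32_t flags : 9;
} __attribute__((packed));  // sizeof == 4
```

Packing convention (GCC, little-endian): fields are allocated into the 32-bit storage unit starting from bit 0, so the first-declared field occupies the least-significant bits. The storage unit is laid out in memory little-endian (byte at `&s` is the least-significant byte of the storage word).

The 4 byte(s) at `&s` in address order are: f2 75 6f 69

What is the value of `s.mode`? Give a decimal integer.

[0]=0xf2 [1]=0x75 [2]=0x6f [3]=0x69 (little-endian) → word 0x696f75f2
mode:13 @ bit 0 → (0x696f75f2>>0)&0x1fff = 0x15f2  ←
opcode:10 @ bit 13 → (0x696f75f2>>13)&0x3ff = 0x37b
flags:9 @ bit 23 → (0x696f75f2>>23)&0x1ff = 0xd2

5618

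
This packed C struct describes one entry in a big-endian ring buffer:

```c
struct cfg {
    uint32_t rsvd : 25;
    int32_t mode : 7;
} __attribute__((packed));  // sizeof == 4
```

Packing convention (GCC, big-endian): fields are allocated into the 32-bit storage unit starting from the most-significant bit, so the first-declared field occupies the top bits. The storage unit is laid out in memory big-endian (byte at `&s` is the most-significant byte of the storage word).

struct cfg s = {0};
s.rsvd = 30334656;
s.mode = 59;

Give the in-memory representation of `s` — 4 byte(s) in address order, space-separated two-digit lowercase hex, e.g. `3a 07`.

[7+:25] rsvd=30334656 & 0x1ffffff = 0x1cedec0; word=0xe76f6000
[0+:7] mode=59 & 0x7f = 0x3b; word=0xe76f603b
word = 0xe76f603b → big-endian bytes:
  [0]=0xe7  [1]=0x6f  [2]=0x60  [3]=0x3b

e7 6f 60 3b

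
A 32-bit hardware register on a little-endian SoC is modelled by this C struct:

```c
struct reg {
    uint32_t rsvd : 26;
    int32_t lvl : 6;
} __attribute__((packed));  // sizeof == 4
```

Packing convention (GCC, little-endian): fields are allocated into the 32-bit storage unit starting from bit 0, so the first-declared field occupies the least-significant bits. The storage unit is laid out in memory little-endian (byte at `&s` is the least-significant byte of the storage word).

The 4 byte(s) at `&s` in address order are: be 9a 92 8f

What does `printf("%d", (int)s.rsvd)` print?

[0]=0xbe [1]=0x9a [2]=0x92 [3]=0x8f (little-endian) → word 0x8f929abe
rsvd:26 @ bit 0 → (0x8f929abe>>0)&0x3ffffff = 0x3929abe  ←
lvl:6 @ bit 26 → (0x8f929abe>>26)&0x3f = 0x23

59939518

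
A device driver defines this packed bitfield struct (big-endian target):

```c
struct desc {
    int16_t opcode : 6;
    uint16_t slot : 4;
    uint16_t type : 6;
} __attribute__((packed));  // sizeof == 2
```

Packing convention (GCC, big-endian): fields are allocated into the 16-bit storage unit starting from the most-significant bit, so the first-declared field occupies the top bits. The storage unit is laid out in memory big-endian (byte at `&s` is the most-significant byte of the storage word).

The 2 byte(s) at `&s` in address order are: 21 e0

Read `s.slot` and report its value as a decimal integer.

[0]=0x21 [1]=0xe0 (big-endian) → word 0x21e0
opcode:6 @ bit 10 → (0x21e0>>10)&0x3f = 0x8
slot:4 @ bit 6 → (0x21e0>>6)&0xf = 0x7  ←
type:6 @ bit 0 → (0x21e0>>0)&0x3f = 0x20

7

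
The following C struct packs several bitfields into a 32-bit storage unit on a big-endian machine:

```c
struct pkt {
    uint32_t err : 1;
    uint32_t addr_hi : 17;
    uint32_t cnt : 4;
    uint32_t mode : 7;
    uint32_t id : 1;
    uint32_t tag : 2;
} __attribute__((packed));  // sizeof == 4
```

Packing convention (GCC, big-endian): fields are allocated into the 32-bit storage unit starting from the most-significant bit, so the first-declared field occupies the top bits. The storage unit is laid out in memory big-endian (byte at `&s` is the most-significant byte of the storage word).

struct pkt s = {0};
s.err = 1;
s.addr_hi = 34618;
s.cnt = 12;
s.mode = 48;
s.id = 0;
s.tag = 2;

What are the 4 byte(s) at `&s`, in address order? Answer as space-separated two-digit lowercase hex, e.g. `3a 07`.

a1 ce b1 82

[31+:1] err=1 & 0x1 = 0x1; word=0x80000000
[14+:17] addr_hi=34618 & 0x1ffff = 0x873a; word=0xa1ce8000
[10+:4] cnt=12 & 0xf = 0xc; word=0xa1ceb000
[3+:7] mode=48 & 0x7f = 0x30; word=0xa1ceb180
[2+:1] id=0 & 0x1 = 0x0; word=0xa1ceb180
[0+:2] tag=2 & 0x3 = 0x2; word=0xa1ceb182
word = 0xa1ceb182 → big-endian bytes:
  [0]=0xa1  [1]=0xce  [2]=0xb1  [3]=0x82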